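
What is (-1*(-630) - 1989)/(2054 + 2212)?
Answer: -151/474 ≈ -0.31857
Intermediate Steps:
(-1*(-630) - 1989)/(2054 + 2212) = (630 - 1989)/4266 = -1359*1/4266 = -151/474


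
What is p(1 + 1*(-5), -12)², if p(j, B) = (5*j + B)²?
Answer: 1048576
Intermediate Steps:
p(j, B) = (B + 5*j)²
p(1 + 1*(-5), -12)² = ((-12 + 5*(1 + 1*(-5)))²)² = ((-12 + 5*(1 - 5))²)² = ((-12 + 5*(-4))²)² = ((-12 - 20)²)² = ((-32)²)² = 1024² = 1048576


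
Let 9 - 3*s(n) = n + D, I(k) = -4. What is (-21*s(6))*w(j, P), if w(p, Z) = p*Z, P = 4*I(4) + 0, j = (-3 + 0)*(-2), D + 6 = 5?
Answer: 2688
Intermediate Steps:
D = -1 (D = -6 + 5 = -1)
s(n) = 10/3 - n/3 (s(n) = 3 - (n - 1)/3 = 3 - (-1 + n)/3 = 3 + (⅓ - n/3) = 10/3 - n/3)
j = 6 (j = -3*(-2) = 6)
P = -16 (P = 4*(-4) + 0 = -16 + 0 = -16)
w(p, Z) = Z*p
(-21*s(6))*w(j, P) = (-21*(10/3 - ⅓*6))*(-16*6) = -21*(10/3 - 2)*(-96) = -21*4/3*(-96) = -28*(-96) = 2688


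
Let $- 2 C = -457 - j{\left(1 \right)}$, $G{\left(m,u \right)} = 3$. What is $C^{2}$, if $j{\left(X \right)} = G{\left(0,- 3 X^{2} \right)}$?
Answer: $52900$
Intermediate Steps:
$j{\left(X \right)} = 3$
$C = 230$ ($C = - \frac{-457 - 3}{2} = \left(- \frac{1}{2}\right) \left(-460\right) = 230$)
$C^{2} = 230^{2} = 52900$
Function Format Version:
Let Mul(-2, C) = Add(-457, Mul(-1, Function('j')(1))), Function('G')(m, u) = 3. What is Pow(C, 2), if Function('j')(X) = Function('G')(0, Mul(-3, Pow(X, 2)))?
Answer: 52900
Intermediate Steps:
Function('j')(X) = 3
C = 230 (C = Mul(Rational(-1, 2), Add(-457, Mul(-1, 3))) = Mul(Rational(-1, 2), Add(-457, -3)) = Mul(Rational(-1, 2), -460) = 230)
Pow(C, 2) = Pow(230, 2) = 52900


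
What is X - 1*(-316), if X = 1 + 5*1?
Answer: 322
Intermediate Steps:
X = 6 (X = 1 + 5 = 6)
X - 1*(-316) = 6 - 1*(-316) = 6 + 316 = 322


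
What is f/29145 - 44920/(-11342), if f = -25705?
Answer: 101764729/33056259 ≈ 3.0785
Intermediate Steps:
f/29145 - 44920/(-11342) = -25705/29145 - 44920/(-11342) = -25705*1/29145 - 44920*(-1/11342) = -5141/5829 + 22460/5671 = 101764729/33056259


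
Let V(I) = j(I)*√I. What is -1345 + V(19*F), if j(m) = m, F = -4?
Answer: -1345 - 152*I*√19 ≈ -1345.0 - 662.55*I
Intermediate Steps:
V(I) = I^(3/2) (V(I) = I*√I = I^(3/2))
-1345 + V(19*F) = -1345 + (19*(-4))^(3/2) = -1345 + (-76)^(3/2) = -1345 - 152*I*√19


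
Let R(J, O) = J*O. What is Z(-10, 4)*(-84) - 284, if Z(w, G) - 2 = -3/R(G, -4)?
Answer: -1871/4 ≈ -467.75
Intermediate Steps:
Z(w, G) = 2 + 3/(4*G) (Z(w, G) = 2 - 3*(-1/(4*G)) = 2 - (-3)/(4*G) = 2 + 3/(4*G))
Z(-10, 4)*(-84) - 284 = (2 + (¾)/4)*(-84) - 284 = (2 + (¾)*(¼))*(-84) - 284 = (2 + 3/16)*(-84) - 284 = (35/16)*(-84) - 284 = -735/4 - 284 = -1871/4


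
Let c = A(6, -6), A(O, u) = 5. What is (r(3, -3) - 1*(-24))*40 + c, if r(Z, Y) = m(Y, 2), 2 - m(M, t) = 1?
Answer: 1005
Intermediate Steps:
m(M, t) = 1 (m(M, t) = 2 - 1*1 = 2 - 1 = 1)
c = 5
r(Z, Y) = 1
(r(3, -3) - 1*(-24))*40 + c = (1 - 1*(-24))*40 + 5 = (1 + 24)*40 + 5 = 25*40 + 5 = 1000 + 5 = 1005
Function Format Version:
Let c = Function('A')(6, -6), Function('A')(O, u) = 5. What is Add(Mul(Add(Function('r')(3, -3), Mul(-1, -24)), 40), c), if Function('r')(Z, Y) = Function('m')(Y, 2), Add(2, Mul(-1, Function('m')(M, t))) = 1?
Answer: 1005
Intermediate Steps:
Function('m')(M, t) = 1 (Function('m')(M, t) = Add(2, Mul(-1, 1)) = Add(2, -1) = 1)
c = 5
Function('r')(Z, Y) = 1
Add(Mul(Add(Function('r')(3, -3), Mul(-1, -24)), 40), c) = Add(Mul(Add(1, Mul(-1, -24)), 40), 5) = Add(Mul(Add(1, 24), 40), 5) = Add(Mul(25, 40), 5) = Add(1000, 5) = 1005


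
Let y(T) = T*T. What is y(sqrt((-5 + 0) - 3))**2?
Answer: 64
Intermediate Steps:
y(T) = T**2
y(sqrt((-5 + 0) - 3))**2 = ((sqrt((-5 + 0) - 3))**2)**2 = ((sqrt(-5 - 3))**2)**2 = ((sqrt(-8))**2)**2 = ((2*I*sqrt(2))**2)**2 = (-8)**2 = 64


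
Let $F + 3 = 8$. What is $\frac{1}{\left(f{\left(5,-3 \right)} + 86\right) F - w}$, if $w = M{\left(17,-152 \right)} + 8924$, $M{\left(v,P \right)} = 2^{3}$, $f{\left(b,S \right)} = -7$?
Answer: $- \frac{1}{8537} \approx -0.00011714$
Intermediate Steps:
$F = 5$ ($F = -3 + 8 = 5$)
$M{\left(v,P \right)} = 8$
$w = 8932$ ($w = 8 + 8924 = 8932$)
$\frac{1}{\left(f{\left(5,-3 \right)} + 86\right) F - w} = \frac{1}{\left(-7 + 86\right) 5 - 8932} = \frac{1}{79 \cdot 5 - 8932} = \frac{1}{395 - 8932} = \frac{1}{-8537} = - \frac{1}{8537}$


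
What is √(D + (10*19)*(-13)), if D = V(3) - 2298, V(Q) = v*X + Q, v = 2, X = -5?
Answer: 5*I*√191 ≈ 69.101*I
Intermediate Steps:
V(Q) = -10 + Q (V(Q) = 2*(-5) + Q = -10 + Q)
D = -2305 (D = (-10 + 3) - 2298 = -7 - 2298 = -2305)
√(D + (10*19)*(-13)) = √(-2305 + (10*19)*(-13)) = √(-2305 + 190*(-13)) = √(-2305 - 2470) = √(-4775) = 5*I*√191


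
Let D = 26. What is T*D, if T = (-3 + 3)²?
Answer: 0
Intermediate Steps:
T = 0 (T = 0² = 0)
T*D = 0*26 = 0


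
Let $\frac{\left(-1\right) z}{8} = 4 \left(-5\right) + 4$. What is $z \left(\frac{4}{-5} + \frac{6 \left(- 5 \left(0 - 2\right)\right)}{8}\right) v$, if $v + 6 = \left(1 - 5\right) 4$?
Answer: $- \frac{94336}{5} \approx -18867.0$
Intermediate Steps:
$v = -22$ ($v = -6 + \left(1 - 5\right) 4 = -6 - 16 = -22$)
$z = 128$ ($z = - 8 \left(4 \left(-5\right) + 4\right) = - 8 \left(-20 + 4\right) = \left(-8\right) \left(-16\right) = 128$)
$z \left(\frac{4}{-5} + \frac{6 \left(- 5 \left(0 - 2\right)\right)}{8}\right) v = 128 \left(\frac{4}{-5} + \frac{6 \left(- 5 \left(0 - 2\right)\right)}{8}\right) \left(-22\right) = 128 \left(4 \left(- \frac{1}{5}\right) + 6 \left(\left(-5\right) \left(-2\right)\right) \frac{1}{8}\right) \left(-22\right) = 128 \left(- \frac{4}{5} + 6 \cdot 10 \cdot \frac{1}{8}\right) \left(-22\right) = 128 \left(- \frac{4}{5} + 60 \cdot \frac{1}{8}\right) \left(-22\right) = 128 \left(- \frac{4}{5} + \frac{15}{2}\right) \left(-22\right) = 128 \cdot \frac{67}{10} \left(-22\right) = \frac{4288}{5} \left(-22\right) = - \frac{94336}{5}$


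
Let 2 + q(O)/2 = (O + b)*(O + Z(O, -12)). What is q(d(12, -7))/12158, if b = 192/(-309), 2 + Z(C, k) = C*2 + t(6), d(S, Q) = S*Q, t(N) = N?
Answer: 2161362/626137 ≈ 3.4519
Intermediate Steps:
d(S, Q) = Q*S
Z(C, k) = 4 + 2*C (Z(C, k) = -2 + (C*2 + 6) = -2 + (2*C + 6) = -2 + (6 + 2*C) = 4 + 2*C)
b = -64/103 (b = 192*(-1/309) = -64/103 ≈ -0.62136)
q(O) = -4 + 2*(4 + 3*O)*(-64/103 + O) (q(O) = -4 + 2*((O - 64/103)*(O + (4 + 2*O))) = -4 + 2*((-64/103 + O)*(4 + 3*O)) = -4 + 2*((4 + 3*O)*(-64/103 + O)) = -4 + 2*(4 + 3*O)*(-64/103 + O))
q(d(12, -7))/12158 = (-924/103 + 6*(-7*12)**2 + 440*(-7*12)/103)/12158 = (-924/103 + 6*(-84)**2 + (440/103)*(-84))*(1/12158) = (-924/103 + 6*7056 - 36960/103)*(1/12158) = (-924/103 + 42336 - 36960/103)*(1/12158) = (4322724/103)*(1/12158) = 2161362/626137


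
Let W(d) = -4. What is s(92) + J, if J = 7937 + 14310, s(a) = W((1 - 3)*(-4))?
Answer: 22243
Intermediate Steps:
s(a) = -4
J = 22247
s(92) + J = -4 + 22247 = 22243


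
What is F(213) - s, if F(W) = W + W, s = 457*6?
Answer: -2316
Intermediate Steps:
s = 2742
F(W) = 2*W
F(213) - s = 2*213 - 1*2742 = 426 - 2742 = -2316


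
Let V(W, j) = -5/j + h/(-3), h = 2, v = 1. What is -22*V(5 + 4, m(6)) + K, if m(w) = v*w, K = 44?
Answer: 77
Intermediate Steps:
m(w) = w (m(w) = 1*w = w)
V(W, j) = -⅔ - 5/j (V(W, j) = -5/j + 2/(-3) = -5/j + 2*(-⅓) = -5/j - ⅔ = -⅔ - 5/j)
-22*V(5 + 4, m(6)) + K = -22*(-⅔ - 5/6) + 44 = -22*(-⅔ - 5*⅙) + 44 = -22*(-⅔ - ⅚) + 44 = -22*(-3/2) + 44 = 33 + 44 = 77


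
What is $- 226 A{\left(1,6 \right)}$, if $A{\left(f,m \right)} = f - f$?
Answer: $0$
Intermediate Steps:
$A{\left(f,m \right)} = 0$
$- 226 A{\left(1,6 \right)} = \left(-226\right) 0 = 0$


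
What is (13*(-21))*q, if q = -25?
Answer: 6825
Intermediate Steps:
(13*(-21))*q = (13*(-21))*(-25) = -273*(-25) = 6825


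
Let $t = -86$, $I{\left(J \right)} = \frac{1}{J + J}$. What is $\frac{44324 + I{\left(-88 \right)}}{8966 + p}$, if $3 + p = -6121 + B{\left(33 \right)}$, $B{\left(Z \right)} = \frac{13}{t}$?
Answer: $\frac{335443989}{21507112} \approx 15.597$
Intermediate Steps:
$I{\left(J \right)} = \frac{1}{2 J}$
$B{\left(Z \right)} = - \frac{13}{86}$ ($B{\left(Z \right)} = \frac{13}{-86} = 13 \left(- \frac{1}{86}\right) = - \frac{13}{86}$)
$p = - \frac{526677}{86}$ ($p = -3 - \frac{526419}{86} = - \frac{526677}{86} \approx -6124.1$)
$\frac{44324 + I{\left(-88 \right)}}{8966 + p} = \frac{44324 + \frac{1}{2 \left(-88\right)}}{8966 - \frac{526677}{86}} = \frac{44324 + \frac{1}{2} \left(- \frac{1}{88}\right)}{\frac{244399}{86}} = \left(44324 - \frac{1}{176}\right) \frac{86}{244399} = \frac{7801023}{176} \cdot \frac{86}{244399} = \frac{335443989}{21507112}$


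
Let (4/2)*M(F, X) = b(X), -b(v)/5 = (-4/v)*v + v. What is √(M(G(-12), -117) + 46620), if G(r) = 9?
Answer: 137*√10/2 ≈ 216.62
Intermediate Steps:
b(v) = 20 - 5*v (b(v) = -5*((-4/v)*v + v) = -5*(-4 + v) = 20 - 5*v)
M(F, X) = 10 - 5*X/2 (M(F, X) = (20 - 5*X)/2 = 10 - 5*X/2)
√(M(G(-12), -117) + 46620) = √((10 - 5/2*(-117)) + 46620) = √((10 + 585/2) + 46620) = √(605/2 + 46620) = √(93845/2) = 137*√10/2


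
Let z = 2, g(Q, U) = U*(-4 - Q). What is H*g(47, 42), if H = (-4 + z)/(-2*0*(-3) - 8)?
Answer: -1071/2 ≈ -535.50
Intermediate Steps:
H = ¼ (H = (-4 + 2)/(-2*0*(-3) - 8) = -2/(0*(-3) - 8) = -2/(0 - 8) = -2/(-8) = -2*(-⅛) = ¼ ≈ 0.25000)
H*g(47, 42) = (-1*42*(4 + 47))/4 = (-1*42*51)/4 = (¼)*(-2142) = -1071/2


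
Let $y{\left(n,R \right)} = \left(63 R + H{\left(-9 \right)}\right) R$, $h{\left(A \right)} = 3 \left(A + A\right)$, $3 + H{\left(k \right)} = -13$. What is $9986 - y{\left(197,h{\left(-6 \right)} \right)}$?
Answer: $-72238$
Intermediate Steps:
$H{\left(k \right)} = -16$ ($H{\left(k \right)} = -3 - 13 = -16$)
$h{\left(A \right)} = 6 A$ ($h{\left(A \right)} = 3 \cdot 2 A = 6 A$)
$y{\left(n,R \right)} = R \left(-16 + 63 R\right)$ ($y{\left(n,R \right)} = \left(63 R - 16\right) R = \left(-16 + 63 R\right) R = R \left(-16 + 63 R\right)$)
$9986 - y{\left(197,h{\left(-6 \right)} \right)} = 9986 - 6 \left(-6\right) \left(-16 + 63 \cdot 6 \left(-6\right)\right) = 9986 - - 36 \left(-16 + 63 \left(-36\right)\right) = 9986 - - 36 \left(-16 - 2268\right) = 9986 - \left(-36\right) \left(-2284\right) = 9986 - 82224 = -72238$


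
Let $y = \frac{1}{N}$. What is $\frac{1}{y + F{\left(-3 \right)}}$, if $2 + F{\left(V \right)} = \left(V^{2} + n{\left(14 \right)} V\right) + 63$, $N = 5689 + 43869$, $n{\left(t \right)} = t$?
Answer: $\frac{49558}{1387625} \approx 0.035714$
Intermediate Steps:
$N = 49558$
$F{\left(V \right)} = 61 + V^{2} + 14 V$ ($F{\left(V \right)} = -2 + \left(\left(V^{2} + 14 V\right) + 63\right) = -2 + \left(63 + V^{2} + 14 V\right) = 61 + V^{2} + 14 V$)
$y = \frac{1}{49558} \approx 2.0178 \cdot 10^{-5}$
$\frac{1}{y + F{\left(-3 \right)}} = \frac{1}{\frac{1}{49558} + \left(61 + \left(-3\right)^{2} + 14 \left(-3\right)\right)} = \frac{1}{\frac{1}{49558} + \left(61 + 9 - 42\right)} = \frac{1}{\frac{1}{49558} + 28} = \frac{1}{\frac{1387625}{49558}} = \frac{49558}{1387625}$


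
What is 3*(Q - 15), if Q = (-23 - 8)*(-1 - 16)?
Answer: 1536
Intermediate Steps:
Q = 527 (Q = -31*(-17) = 527)
3*(Q - 15) = 3*(527 - 15) = 3*512 = 1536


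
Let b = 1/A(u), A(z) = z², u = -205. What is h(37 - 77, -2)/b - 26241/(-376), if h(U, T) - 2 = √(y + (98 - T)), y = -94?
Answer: 31629041/376 + 42025*√6 ≈ 1.8706e+5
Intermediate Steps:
b = 1/42025 (b = 1/((-205)²) = 1/42025 ≈ 2.3795e-5)
h(U, T) = 2 + √(4 - T) (h(U, T) = 2 + √(-94 + (98 - T)) = 2 + √(4 - T))
h(37 - 77, -2)/b - 26241/(-376) = (2 + √(4 - 1*(-2)))/(1/42025) - 26241/(-376) = (2 + √(4 + 2))*42025 - 26241*(-1/376) = (2 + √6)*42025 + 26241/376 = (84050 + 42025*√6) + 26241/376 = 31629041/376 + 42025*√6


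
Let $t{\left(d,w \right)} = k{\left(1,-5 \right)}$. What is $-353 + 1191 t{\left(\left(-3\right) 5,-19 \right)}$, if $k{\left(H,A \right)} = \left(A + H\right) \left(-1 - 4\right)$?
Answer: $23467$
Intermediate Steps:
$k{\left(H,A \right)} = - 5 A - 5 H$ ($k{\left(H,A \right)} = \left(A + H\right) \left(-5\right) = - 5 A - 5 H$)
$t{\left(d,w \right)} = 20$ ($t{\left(d,w \right)} = \left(-5\right) \left(-5\right) - 5 = 25 - 5 = 20$)
$-353 + 1191 t{\left(\left(-3\right) 5,-19 \right)} = -353 + 1191 \cdot 20 = -353 + 23820 = 23467$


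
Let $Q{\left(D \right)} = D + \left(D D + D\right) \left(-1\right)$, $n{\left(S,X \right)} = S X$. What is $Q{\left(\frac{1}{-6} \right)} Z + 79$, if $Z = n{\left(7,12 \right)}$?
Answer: $\frac{230}{3} \approx 76.667$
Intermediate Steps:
$Q{\left(D \right)} = - D^{2}$ ($Q{\left(D \right)} = D + \left(D^{2} + D\right) \left(-1\right) = D + \left(D + D^{2}\right) \left(-1\right) = D - \left(D + D^{2}\right) = - D^{2}$)
$Z = 84$ ($Z = 7 \cdot 12 = 84$)
$Q{\left(\frac{1}{-6} \right)} Z + 79 = - \left(\frac{1}{-6}\right)^{2} \cdot 84 + 79 = - \left(- \frac{1}{6}\right)^{2} \cdot 84 + 79 = \left(-1\right) \frac{1}{36} \cdot 84 + 79 = \left(- \frac{1}{36}\right) 84 + 79 = - \frac{7}{3} + 79 = \frac{230}{3}$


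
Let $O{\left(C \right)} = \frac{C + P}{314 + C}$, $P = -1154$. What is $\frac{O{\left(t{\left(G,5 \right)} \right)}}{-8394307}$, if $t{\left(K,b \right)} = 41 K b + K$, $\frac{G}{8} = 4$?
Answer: $- \frac{2719}{28985542071} \approx -9.3805 \cdot 10^{-8}$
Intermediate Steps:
$G = 32$ ($G = 8 \cdot 4 = 32$)
$t{\left(K,b \right)} = K + 41 K b$ ($t{\left(K,b \right)} = 41 K b + K = K + 41 K b$)
$O{\left(C \right)} = \frac{-1154 + C}{314 + C}$ ($O{\left(C \right)} = \frac{C - 1154}{314 + C} = \frac{-1154 + C}{314 + C}$)
$\frac{O{\left(t{\left(G,5 \right)} \right)}}{-8394307} = \frac{\frac{1}{314 + 32 \left(1 + 41 \cdot 5\right)} \left(-1154 + 32 \left(1 + 41 \cdot 5\right)\right)}{-8394307} = \frac{-1154 + 32 \left(1 + 205\right)}{314 + 32 \left(1 + 205\right)} \left(- \frac{1}{8394307}\right) = \frac{-1154 + 32 \cdot 206}{314 + 32 \cdot 206} \left(- \frac{1}{8394307}\right) = \frac{-1154 + 6592}{314 + 6592} \left(- \frac{1}{8394307}\right) = \frac{1}{6906} \cdot 5438 \left(- \frac{1}{8394307}\right) = \frac{2719}{3453} \left(- \frac{1}{8394307}\right) = - \frac{2719}{28985542071}$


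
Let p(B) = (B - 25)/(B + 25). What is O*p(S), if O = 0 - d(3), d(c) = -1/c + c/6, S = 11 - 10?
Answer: 2/13 ≈ 0.15385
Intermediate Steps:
S = 1
d(c) = -1/c + c/6 (d(c) = -1/c + c*(⅙) = -1/c + c/6)
p(B) = (-25 + B)/(25 + B)
O = -⅙ (O = 0 - (-1/3 + (⅙)*3) = 0 - (-1*⅓ + ½) = 0 - (-⅓ + ½) = 0 - 1*⅙ = 0 - ⅙ = -⅙ ≈ -0.16667)
O*p(S) = -(-25 + 1)/(6*(25 + 1)) = -(-24)/(6*26) = -(-24)/156 = -⅙*(-12/13) = 2/13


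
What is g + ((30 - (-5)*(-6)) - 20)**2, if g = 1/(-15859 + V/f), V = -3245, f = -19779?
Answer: 125468746621/313671916 ≈ 400.00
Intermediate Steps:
g = -19779/313671916 (g = 1/(-15859 - 3245/(-19779)) = 1/(-15859 - 3245*(-1/19779)) = 1/(-15859 + 3245/19779) = 1/(-313671916/19779) = -19779/313671916 ≈ -6.3056e-5)
g + ((30 - (-5)*(-6)) - 20)**2 = -19779/313671916 + ((30 - (-5)*(-6)) - 20)**2 = -19779/313671916 + ((30 - 1*30) - 20)**2 = -19779/313671916 + ((30 - 30) - 20)**2 = -19779/313671916 + (0 - 20)**2 = -19779/313671916 + (-20)**2 = -19779/313671916 + 400 = 125468746621/313671916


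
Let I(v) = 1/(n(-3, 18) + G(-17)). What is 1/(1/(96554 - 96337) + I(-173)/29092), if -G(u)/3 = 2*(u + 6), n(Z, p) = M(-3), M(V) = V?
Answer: 56816676/261859 ≈ 216.97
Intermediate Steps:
n(Z, p) = -3
G(u) = -36 - 6*u (G(u) = -6*(u + 6) = -6*(6 + u) = -3*(12 + 2*u) = -36 - 6*u)
I(v) = 1/63 (I(v) = 1/(-3 + (-36 - 6*(-17))) = 1/(-3 + (-36 + 102)) = 1/(-3 + 66) = 1/63)
1/(1/(96554 - 96337) + I(-173)/29092) = 1/(1/(96554 - 96337) + (1/63)/29092) = 1/(1/217 + (1/63)*(1/29092)) = 1/(1/217 + 1/1832796) = 1/(261859/56816676) = 56816676/261859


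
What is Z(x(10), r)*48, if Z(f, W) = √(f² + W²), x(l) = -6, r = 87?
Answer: 1872*√5 ≈ 4185.9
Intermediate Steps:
Z(f, W) = √(W² + f²)
Z(x(10), r)*48 = √(87² + (-6)²)*48 = √(7569 + 36)*48 = √7605*48 = (39*√5)*48 = 1872*√5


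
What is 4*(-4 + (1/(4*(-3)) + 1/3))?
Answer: -15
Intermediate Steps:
4*(-4 + (1/(4*(-3)) + 1/3)) = 4*(-4 + (1/(-12) + 1*(1/3))) = 4*(-4 + (1*(-1/12) + 1/3)) = 4*(-4 + (-1/12 + 1/3)) = 4*(-4 + 1/4) = 4*(-15/4) = -15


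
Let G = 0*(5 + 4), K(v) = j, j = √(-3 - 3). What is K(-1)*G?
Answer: 0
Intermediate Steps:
j = I*√6 (j = √(-6) = I*√6 ≈ 2.4495*I)
K(v) = I*√6
G = 0 (G = 0*9 = 0)
K(-1)*G = (I*√6)*0 = 0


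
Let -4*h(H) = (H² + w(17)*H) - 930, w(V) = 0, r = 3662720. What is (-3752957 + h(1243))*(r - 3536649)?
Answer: -2087224794237/4 ≈ -5.2181e+11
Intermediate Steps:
h(H) = 465/2 - H²/4 (h(H) = -((H² + 0*H) - 930)/4 = -((H² + 0) - 930)/4 = -(H² - 930)/4 = -(-930 + H²)/4 = 465/2 - H²/4)
(-3752957 + h(1243))*(r - 3536649) = (-3752957 + (465/2 - ¼*1243²))*(3662720 - 3536649) = (-3752957 + (465/2 - ¼*1545049))*126071 = (-3752957 + (465/2 - 1545049/4))*126071 = (-3752957 - 1544119/4)*126071 = -16555947/4*126071 = -2087224794237/4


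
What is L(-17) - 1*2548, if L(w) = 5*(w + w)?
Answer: -2718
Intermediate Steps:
L(w) = 10*w (L(w) = 5*(2*w) = 10*w)
L(-17) - 1*2548 = 10*(-17) - 1*2548 = -170 - 2548 = -2718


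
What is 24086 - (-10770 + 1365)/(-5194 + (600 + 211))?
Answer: 11728837/487 ≈ 24084.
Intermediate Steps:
24086 - (-10770 + 1365)/(-5194 + (600 + 211)) = 24086 - (-9405)/(-5194 + 811) = 24086 - (-9405)/(-4383) = 24086 - (-9405)*(-1)/4383 = 24086 - 1*1045/487 = 24086 - 1045/487 = 11728837/487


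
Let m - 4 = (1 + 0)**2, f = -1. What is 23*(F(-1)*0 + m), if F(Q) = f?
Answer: 115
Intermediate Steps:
F(Q) = -1
m = 5 (m = 4 + (1 + 0)**2 = 4 + 1**2 = 4 + 1 = 5)
23*(F(-1)*0 + m) = 23*(-1*0 + 5) = 23*(0 + 5) = 23*5 = 115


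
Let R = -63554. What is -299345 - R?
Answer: -235791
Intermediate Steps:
-299345 - R = -299345 - 1*(-63554) = -299345 + 63554 = -235791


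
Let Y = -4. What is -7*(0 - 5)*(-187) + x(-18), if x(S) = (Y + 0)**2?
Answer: -6529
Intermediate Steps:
x(S) = 16 (x(S) = (-4 + 0)**2 = (-4)**2 = 16)
-7*(0 - 5)*(-187) + x(-18) = -7*(0 - 5)*(-187) + 16 = -7*(-5)*(-187) + 16 = 35*(-187) + 16 = -6545 + 16 = -6529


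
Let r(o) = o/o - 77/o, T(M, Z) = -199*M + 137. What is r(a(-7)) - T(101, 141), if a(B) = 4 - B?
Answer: 19956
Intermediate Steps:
T(M, Z) = 137 - 199*M
r(o) = 1 - 77/o
r(a(-7)) - T(101, 141) = (-77 + (4 - 1*(-7)))/(4 - 1*(-7)) - (137 - 199*101) = (-77 + (4 + 7))/(4 + 7) - (137 - 20099) = (-77 + 11)/11 - 1*(-19962) = (1/11)*(-66) + 19962 = -6 + 19962 = 19956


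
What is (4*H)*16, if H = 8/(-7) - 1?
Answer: -960/7 ≈ -137.14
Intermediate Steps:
H = -15/7 (H = 8*(-⅐) - 1 = -8/7 - 1 = -15/7 ≈ -2.1429)
(4*H)*16 = (4*(-15/7))*16 = -60/7*16 = -960/7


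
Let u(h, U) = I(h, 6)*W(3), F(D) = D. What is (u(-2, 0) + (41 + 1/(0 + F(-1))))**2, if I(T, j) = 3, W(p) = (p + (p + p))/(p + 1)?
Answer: 34969/16 ≈ 2185.6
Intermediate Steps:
W(p) = 3*p/(1 + p) (W(p) = (p + 2*p)/(1 + p) = (3*p)/(1 + p) = 3*p/(1 + p))
u(h, U) = 27/4 (u(h, U) = 3*(3*3/(1 + 3)) = 3*(3*3/4) = 3*(3*3*(1/4)) = 3*(9/4) = 27/4)
(u(-2, 0) + (41 + 1/(0 + F(-1))))**2 = (27/4 + (41 + 1/(0 - 1)))**2 = (27/4 + (41 + 1/(-1)))**2 = (27/4 + (41 - 1))**2 = (27/4 + 40)**2 = (187/4)**2 = 34969/16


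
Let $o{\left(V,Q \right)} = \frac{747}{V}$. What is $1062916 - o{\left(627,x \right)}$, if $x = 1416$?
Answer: $\frac{222149195}{209} \approx 1.0629 \cdot 10^{6}$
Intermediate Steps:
$1062916 - o{\left(627,x \right)} = 1062916 - \frac{747}{627} = 1062916 - 747 \cdot \frac{1}{627} = 1062916 - \frac{249}{209} = \frac{222149195}{209}$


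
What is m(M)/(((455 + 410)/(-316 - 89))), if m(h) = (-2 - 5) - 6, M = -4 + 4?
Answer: 1053/173 ≈ 6.0867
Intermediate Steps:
M = 0
m(h) = -13 (m(h) = -7 - 6 = -13)
m(M)/(((455 + 410)/(-316 - 89))) = -13*(-316 - 89)/(455 + 410) = -13/(865/(-405)) = -13/(865*(-1/405)) = -13/(-173/81) = -13*(-81/173) = 1053/173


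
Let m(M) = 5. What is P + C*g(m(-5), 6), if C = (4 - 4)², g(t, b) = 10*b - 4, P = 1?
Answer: 1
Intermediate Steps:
g(t, b) = -4 + 10*b
C = 0 (C = 0² = 0)
P + C*g(m(-5), 6) = 1 + 0*(-4 + 10*6) = 1 + 0*(-4 + 60) = 1 + 0*56 = 1 + 0 = 1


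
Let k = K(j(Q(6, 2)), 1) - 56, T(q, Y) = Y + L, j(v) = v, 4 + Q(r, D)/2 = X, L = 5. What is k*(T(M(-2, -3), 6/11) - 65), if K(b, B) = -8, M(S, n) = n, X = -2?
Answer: 41856/11 ≈ 3805.1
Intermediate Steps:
Q(r, D) = -12 (Q(r, D) = -8 + 2*(-2) = -8 - 4 = -12)
T(q, Y) = 5 + Y (T(q, Y) = Y + 5 = 5 + Y)
k = -64 (k = -8 - 56 = -64)
k*(T(M(-2, -3), 6/11) - 65) = -64*((5 + 6/11) - 65) = -64*(61/11 - 65) = -64*(-654/11) = 41856/11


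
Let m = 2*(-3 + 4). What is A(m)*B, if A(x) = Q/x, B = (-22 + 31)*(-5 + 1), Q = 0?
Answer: 0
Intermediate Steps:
m = 2 (m = 2*1 = 2)
B = -36 (B = 9*(-4) = -36)
A(x) = 0 (A(x) = 0/x = 0)
A(m)*B = 0*(-36) = 0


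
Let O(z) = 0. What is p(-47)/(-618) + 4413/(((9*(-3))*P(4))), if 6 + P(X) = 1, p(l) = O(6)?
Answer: 1471/45 ≈ 32.689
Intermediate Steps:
p(l) = 0
P(X) = -5 (P(X) = -6 + 1 = -5)
p(-47)/(-618) + 4413/(((9*(-3))*P(4))) = 0/(-618) + 4413/(((9*(-3))*(-5))) = 0*(-1/618) + 4413/((-27*(-5))) = 0 + 4413/135 = 0 + 4413*(1/135) = 0 + 1471/45 = 1471/45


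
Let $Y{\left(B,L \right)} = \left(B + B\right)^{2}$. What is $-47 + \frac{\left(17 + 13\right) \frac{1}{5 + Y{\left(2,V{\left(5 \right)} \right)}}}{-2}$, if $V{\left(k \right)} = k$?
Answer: $- \frac{334}{7} \approx -47.714$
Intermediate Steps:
$Y{\left(B,L \right)} = 4 B^{2}$ ($Y{\left(B,L \right)} = \left(2 B\right)^{2} = 4 B^{2}$)
$-47 + \frac{\left(17 + 13\right) \frac{1}{5 + Y{\left(2,V{\left(5 \right)} \right)}}}{-2} = -47 + \frac{\left(17 + 13\right) \frac{1}{5 + 4 \cdot 2^{2}}}{-2} = -47 - \frac{30 \frac{1}{5 + 4 \cdot 4}}{2} = -47 - \frac{30 \frac{1}{5 + 16}}{2} = -47 - \frac{30 \cdot \frac{1}{21}}{2} = -47 - \frac{5}{7} = - \frac{334}{7}$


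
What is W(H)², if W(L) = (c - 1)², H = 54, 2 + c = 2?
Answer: 1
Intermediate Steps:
c = 0 (c = -2 + 2 = 0)
W(L) = 1 (W(L) = (0 - 1)² = (-1)² = 1)
W(H)² = 1² = 1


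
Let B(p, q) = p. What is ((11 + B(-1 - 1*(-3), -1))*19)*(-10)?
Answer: -2470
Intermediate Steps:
((11 + B(-1 - 1*(-3), -1))*19)*(-10) = ((11 + (-1 - 1*(-3)))*19)*(-10) = ((11 + (-1 + 3))*19)*(-10) = ((11 + 2)*19)*(-10) = (13*19)*(-10) = 247*(-10) = -2470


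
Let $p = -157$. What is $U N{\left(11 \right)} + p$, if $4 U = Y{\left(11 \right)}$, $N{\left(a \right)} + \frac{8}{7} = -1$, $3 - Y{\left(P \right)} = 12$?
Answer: $- \frac{4261}{28} \approx -152.18$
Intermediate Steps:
$Y{\left(P \right)} = -9$ ($Y{\left(P \right)} = 3 - 12 = -9$)
$N{\left(a \right)} = - \frac{15}{7}$ ($N{\left(a \right)} = - \frac{8}{7} - 1 = - \frac{15}{7}$)
$U = - \frac{9}{4}$ ($U = \frac{1}{4} \left(-9\right) = - \frac{9}{4} \approx -2.25$)
$U N{\left(11 \right)} + p = \left(- \frac{9}{4}\right) \left(- \frac{15}{7}\right) - 157 = \frac{135}{28} - 157 = - \frac{4261}{28}$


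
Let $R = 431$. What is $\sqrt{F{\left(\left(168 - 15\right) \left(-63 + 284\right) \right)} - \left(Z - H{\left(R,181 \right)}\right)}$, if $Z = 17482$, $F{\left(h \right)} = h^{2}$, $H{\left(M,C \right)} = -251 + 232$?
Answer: $2 \sqrt{285825367} \approx 33813.0$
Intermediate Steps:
$H{\left(M,C \right)} = -19$
$\sqrt{F{\left(\left(168 - 15\right) \left(-63 + 284\right) \right)} - \left(Z - H{\left(R,181 \right)}\right)} = \sqrt{\left(\left(168 - 15\right) \left(-63 + 284\right)\right)^{2} - 17501} = \sqrt{\left(153 \cdot 221\right)^{2} - 17501} = \sqrt{33813^{2} - 17501} = \sqrt{1143318969 - 17501} = \sqrt{1143301468} = 2 \sqrt{285825367}$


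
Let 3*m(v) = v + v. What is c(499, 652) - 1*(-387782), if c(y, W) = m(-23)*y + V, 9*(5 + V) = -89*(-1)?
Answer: 3421220/9 ≈ 3.8014e+5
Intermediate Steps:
m(v) = 2*v/3 (m(v) = (v + v)/3 = (2*v)/3 = 2*v/3)
V = 44/9 (V = -5 + (-89*(-1))/9 = -5 + (⅑)*89 = -5 + 89/9 = 44/9 ≈ 4.8889)
c(y, W) = 44/9 - 46*y/3 (c(y, W) = ((⅔)*(-23))*y + 44/9 = -46*y/3 + 44/9 = 44/9 - 46*y/3)
c(499, 652) - 1*(-387782) = (44/9 - 46/3*499) - 1*(-387782) = (44/9 - 22954/3) + 387782 = -68818/9 + 387782 = 3421220/9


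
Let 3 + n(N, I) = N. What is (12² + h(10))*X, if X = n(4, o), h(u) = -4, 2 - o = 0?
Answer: 140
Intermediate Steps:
o = 2 (o = 2 - 1*0 = 2 + 0 = 2)
n(N, I) = -3 + N
X = 1 (X = -3 + 4 = 1)
(12² + h(10))*X = (12² - 4)*1 = (144 - 4)*1 = 140*1 = 140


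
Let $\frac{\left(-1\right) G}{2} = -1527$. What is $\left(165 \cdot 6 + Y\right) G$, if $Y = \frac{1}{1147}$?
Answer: $\frac{3467911674}{1147} \approx 3.0235 \cdot 10^{6}$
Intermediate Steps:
$G = 3054$ ($G = \left(-2\right) \left(-1527\right) = 3054$)
$Y = \frac{1}{1147} \approx 0.00087184$
$\left(165 \cdot 6 + Y\right) G = \left(165 \cdot 6 + \frac{1}{1147}\right) 3054 = \left(990 + \frac{1}{1147}\right) 3054 = \frac{1135531}{1147} \cdot 3054 = \frac{3467911674}{1147}$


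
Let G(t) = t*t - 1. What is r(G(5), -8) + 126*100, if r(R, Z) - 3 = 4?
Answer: 12607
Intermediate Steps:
G(t) = -1 + t² (G(t) = t² - 1 = -1 + t²)
r(R, Z) = 7 (r(R, Z) = 3 + 4 = 7)
r(G(5), -8) + 126*100 = 7 + 126*100 = 7 + 12600 = 12607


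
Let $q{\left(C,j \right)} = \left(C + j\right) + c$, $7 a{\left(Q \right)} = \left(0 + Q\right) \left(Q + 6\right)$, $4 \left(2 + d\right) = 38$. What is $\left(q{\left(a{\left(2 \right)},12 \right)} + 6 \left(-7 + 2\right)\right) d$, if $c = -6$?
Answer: $- \frac{1140}{7} \approx -162.86$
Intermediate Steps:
$d = \frac{15}{2}$ ($d = -2 + \frac{1}{4} \cdot 38 = -2 + \frac{19}{2} = \frac{15}{2} \approx 7.5$)
$a{\left(Q \right)} = \frac{Q \left(6 + Q\right)}{7}$ ($a{\left(Q \right)} = \frac{\left(0 + Q\right) \left(Q + 6\right)}{7} = \frac{Q \left(6 + Q\right)}{7}$)
$q{\left(C,j \right)} = -6 + C + j$ ($q{\left(C,j \right)} = \left(C + j\right) - 6 = -6 + C + j$)
$\left(q{\left(a{\left(2 \right)},12 \right)} + 6 \left(-7 + 2\right)\right) d = \left(\left(-6 + \frac{1}{7} \cdot 2 \left(6 + 2\right) + 12\right) + 6 \left(-7 + 2\right)\right) \frac{15}{2} = \left(\left(-6 + \frac{1}{7} \cdot 2 \cdot 8 + 12\right) + 6 \left(-5\right)\right) \frac{15}{2} = \left(\left(-6 + \frac{16}{7} + 12\right) - 30\right) \frac{15}{2} = \left(\frac{58}{7} - 30\right) \frac{15}{2} = \left(- \frac{152}{7}\right) \frac{15}{2} = - \frac{1140}{7}$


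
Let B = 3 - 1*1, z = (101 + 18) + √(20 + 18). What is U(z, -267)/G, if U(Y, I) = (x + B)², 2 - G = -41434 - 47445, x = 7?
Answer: 27/29627 ≈ 0.00091133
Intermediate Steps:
G = 88881 (G = 2 - (-41434 - 47445) = 2 - 1*(-88879) = 2 + 88879 = 88881)
z = 119 + √38 ≈ 125.16
B = 2 (B = 3 - 1 = 2)
U(Y, I) = 81 (U(Y, I) = (7 + 2)² = 9² = 81)
U(z, -267)/G = 81/88881 = 81*(1/88881) = 27/29627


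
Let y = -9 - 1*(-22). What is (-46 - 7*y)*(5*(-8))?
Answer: 5480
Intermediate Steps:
y = 13 (y = -9 + 22 = 13)
(-46 - 7*y)*(5*(-8)) = (-46 - 7*13)*(5*(-8)) = (-46 - 91)*(-40) = -137*(-40) = 5480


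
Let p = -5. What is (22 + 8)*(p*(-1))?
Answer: 150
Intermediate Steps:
(22 + 8)*(p*(-1)) = (22 + 8)*(-5*(-1)) = 30*5 = 150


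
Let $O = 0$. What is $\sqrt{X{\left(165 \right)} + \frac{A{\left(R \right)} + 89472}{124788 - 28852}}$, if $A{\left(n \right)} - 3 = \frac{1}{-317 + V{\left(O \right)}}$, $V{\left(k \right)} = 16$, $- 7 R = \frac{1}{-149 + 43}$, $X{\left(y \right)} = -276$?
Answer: $\frac{i \sqrt{3583894936447238}}{3609592} \approx 16.585 i$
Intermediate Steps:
$R = \frac{1}{742}$ ($R = - \frac{1}{7 \left(-149 + 43\right)} = - \frac{1}{7 \left(-106\right)} = \left(- \frac{1}{7}\right) \left(- \frac{1}{106}\right) = \frac{1}{742} \approx 0.0013477$)
$A{\left(n \right)} = \frac{902}{301}$ ($A{\left(n \right)} = 3 + \frac{1}{-317 + 16} = 3 + \frac{1}{-301} = 3 - \frac{1}{301} = \frac{902}{301}$)
$\sqrt{X{\left(165 \right)} + \frac{A{\left(R \right)} + 89472}{124788 - 28852}} = \sqrt{-276 + \frac{\frac{902}{301} + 89472}{124788 - 28852}} = \sqrt{-276 + \frac{26931974}{301 \cdot 95936}} = \sqrt{-276 + \frac{26931974}{301} \cdot \frac{1}{95936}} = \sqrt{-276 + \frac{13465987}{14438368}} = \sqrt{- \frac{3971523581}{14438368}} = \frac{i \sqrt{3583894936447238}}{3609592}$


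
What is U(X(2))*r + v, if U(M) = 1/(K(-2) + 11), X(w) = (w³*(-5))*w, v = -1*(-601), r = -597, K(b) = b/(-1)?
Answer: 7216/13 ≈ 555.08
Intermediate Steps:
K(b) = -b (K(b) = b*(-1) = -b)
v = 601
X(w) = -5*w⁴ (X(w) = (-5*w³)*w = -5*w⁴)
U(M) = 1/13 (U(M) = 1/(-1*(-2) + 11) = 1/(2 + 11) = 1/13)
U(X(2))*r + v = (1/13)*(-597) + 601 = -597/13 + 601 = 7216/13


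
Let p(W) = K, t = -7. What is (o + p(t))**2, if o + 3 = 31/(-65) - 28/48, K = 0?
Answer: 10029889/608400 ≈ 16.486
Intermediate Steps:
p(W) = 0
o = -3167/780 (o = -3 + (31/(-65) - 28/48) = -3 + (31*(-1/65) - 28*1/48) = -3 + (-31/65 - 7/12) = -3 - 827/780 = -3167/780 ≈ -4.0603)
(o + p(t))**2 = (-3167/780 + 0)**2 = (-3167/780)**2 = 10029889/608400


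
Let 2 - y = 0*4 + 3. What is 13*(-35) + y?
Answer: -456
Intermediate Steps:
y = -1 (y = 2 - (0*4 + 3) = 2 - (0 + 3) = 2 - 1*3 = 2 - 3 = -1)
13*(-35) + y = 13*(-35) - 1 = -455 - 1 = -456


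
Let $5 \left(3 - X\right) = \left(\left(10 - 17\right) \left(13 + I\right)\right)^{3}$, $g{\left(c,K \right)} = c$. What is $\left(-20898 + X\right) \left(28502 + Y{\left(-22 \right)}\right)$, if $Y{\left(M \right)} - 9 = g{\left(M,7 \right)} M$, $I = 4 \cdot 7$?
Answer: $136481946972$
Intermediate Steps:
$I = 28$
$X = \frac{23639918}{5}$ ($X = 3 - \frac{\left(\left(10 - 17\right) \left(13 + 28\right)\right)^{3}}{5} = 3 - \frac{\left(\left(-7\right) 41\right)^{3}}{5} = 3 - \frac{\left(-287\right)^{3}}{5} = 3 - - \frac{23639903}{5} = 3 + \frac{23639903}{5} = \frac{23639918}{5} \approx 4.728 \cdot 10^{6}$)
$Y{\left(M \right)} = 9 + M^{2}$ ($Y{\left(M \right)} = 9 + M M = 9 + M^{2}$)
$\left(-20898 + X\right) \left(28502 + Y{\left(-22 \right)}\right) = \left(-20898 + \frac{23639918}{5}\right) \left(28502 + \left(9 + \left(-22\right)^{2}\right)\right) = \frac{23535428 \left(28502 + \left(9 + 484\right)\right)}{5} = \frac{23535428 \left(28502 + 493\right)}{5} = \frac{23535428}{5} \cdot 28995 = 136481946972$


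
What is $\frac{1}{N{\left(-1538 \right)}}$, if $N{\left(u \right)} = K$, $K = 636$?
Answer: $\frac{1}{636} \approx 0.0015723$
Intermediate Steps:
$N{\left(u \right)} = 636$
$\frac{1}{N{\left(-1538 \right)}} = \frac{1}{636}$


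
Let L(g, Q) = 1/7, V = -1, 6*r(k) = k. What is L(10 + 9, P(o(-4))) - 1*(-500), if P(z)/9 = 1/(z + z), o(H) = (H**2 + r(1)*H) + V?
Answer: 3501/7 ≈ 500.14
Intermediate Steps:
r(k) = k/6
o(H) = -1 + H**2 + H/6 (o(H) = (H**2 + ((1/6)*1)*H) - 1 = (H**2 + H/6) - 1 = -1 + H**2 + H/6)
P(z) = 9/(2*z) (P(z) = 9/(z + z) = 9/((2*z)) = 9*(1/(2*z)) = 9/(2*z))
L(g, Q) = 1/7
L(10 + 9, P(o(-4))) - 1*(-500) = 1/7 - 1*(-500) = 1/7 + 500 = 3501/7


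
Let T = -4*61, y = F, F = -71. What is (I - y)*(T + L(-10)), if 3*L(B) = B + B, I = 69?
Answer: -105280/3 ≈ -35093.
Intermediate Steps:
y = -71
L(B) = 2*B/3 (L(B) = (B + B)/3 = (2*B)/3 = 2*B/3)
T = -244
(I - y)*(T + L(-10)) = (69 - 1*(-71))*(-244 + (2/3)*(-10)) = (69 + 71)*(-244 - 20/3) = 140*(-752/3) = -105280/3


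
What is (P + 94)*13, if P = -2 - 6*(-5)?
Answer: 1586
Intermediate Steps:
P = 28 (P = -2 + 30 = 28)
(P + 94)*13 = (28 + 94)*13 = 122*13 = 1586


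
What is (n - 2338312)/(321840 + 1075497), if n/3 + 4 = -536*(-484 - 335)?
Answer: -1021372/1397337 ≈ -0.73094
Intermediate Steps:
n = 1316940 (n = -12 + 3*(-536*(-484 - 335)) = -12 + 3*(-536*(-819)) = -12 + 3*438984 = -12 + 1316952 = 1316940)
(n - 2338312)/(321840 + 1075497) = (1316940 - 2338312)/(321840 + 1075497) = -1021372/1397337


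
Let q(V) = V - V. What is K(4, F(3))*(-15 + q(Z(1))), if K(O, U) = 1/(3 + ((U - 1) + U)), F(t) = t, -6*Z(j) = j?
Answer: -15/8 ≈ -1.8750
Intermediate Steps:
Z(j) = -j/6
q(V) = 0
K(O, U) = 1/(2 + 2*U) (K(O, U) = 1/(3 + ((-1 + U) + U)) = 1/(3 + (-1 + 2*U)) = 1/(2 + 2*U))
K(4, F(3))*(-15 + q(Z(1))) = (1/(2*(1 + 3)))*(-15 + 0) = ((½)/4)*(-15) = ((½)*(¼))*(-15) = (⅛)*(-15) = -15/8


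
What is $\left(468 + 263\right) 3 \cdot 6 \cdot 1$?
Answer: $13158$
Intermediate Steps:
$\left(468 + 263\right) 3 \cdot 6 \cdot 1 = 731 \cdot 18 \cdot 1 = 731 \cdot 18 = 13158$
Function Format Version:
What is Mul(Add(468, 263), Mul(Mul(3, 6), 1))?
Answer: 13158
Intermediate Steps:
Mul(Add(468, 263), Mul(Mul(3, 6), 1)) = Mul(731, Mul(18, 1)) = Mul(731, 18) = 13158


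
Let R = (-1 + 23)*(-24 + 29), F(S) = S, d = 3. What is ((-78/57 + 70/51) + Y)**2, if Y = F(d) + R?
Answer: 11990469001/938961 ≈ 12770.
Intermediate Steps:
R = 110 (R = 22*5 = 110)
Y = 113 (Y = 3 + 110 = 113)
((-78/57 + 70/51) + Y)**2 = ((-78/57 + 70/51) + 113)**2 = ((-78*1/57 + 70*(1/51)) + 113)**2 = ((-26/19 + 70/51) + 113)**2 = (4/969 + 113)**2 = (109501/969)**2 = 11990469001/938961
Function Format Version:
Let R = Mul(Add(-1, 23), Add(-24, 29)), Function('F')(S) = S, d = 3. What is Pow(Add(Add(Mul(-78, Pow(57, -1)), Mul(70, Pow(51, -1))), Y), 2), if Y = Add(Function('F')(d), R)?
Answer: Rational(11990469001, 938961) ≈ 12770.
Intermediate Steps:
R = 110 (R = Mul(22, 5) = 110)
Y = 113 (Y = Add(3, 110) = 113)
Pow(Add(Add(Mul(-78, Pow(57, -1)), Mul(70, Pow(51, -1))), Y), 2) = Pow(Add(Add(Mul(-78, Pow(57, -1)), Mul(70, Pow(51, -1))), 113), 2) = Pow(Add(Add(Mul(-78, Rational(1, 57)), Mul(70, Rational(1, 51))), 113), 2) = Pow(Add(Add(Rational(-26, 19), Rational(70, 51)), 113), 2) = Pow(Add(Rational(4, 969), 113), 2) = Pow(Rational(109501, 969), 2) = Rational(11990469001, 938961)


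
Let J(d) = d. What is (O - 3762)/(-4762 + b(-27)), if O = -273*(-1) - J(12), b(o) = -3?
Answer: 3501/4765 ≈ 0.73473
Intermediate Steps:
O = 261 (O = -273*(-1) - 1*12 = 273 - 12 = 261)
(O - 3762)/(-4762 + b(-27)) = (261 - 3762)/(-4762 - 3) = -3501/(-4765) = -3501*(-1/4765) = 3501/4765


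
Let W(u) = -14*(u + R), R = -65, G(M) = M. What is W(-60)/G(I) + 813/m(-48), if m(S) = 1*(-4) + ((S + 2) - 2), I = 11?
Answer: 82057/572 ≈ 143.46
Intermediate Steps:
W(u) = 910 - 14*u (W(u) = -14*(u - 65) = -14*(-65 + u) = 910 - 14*u)
m(S) = -4 + S (m(S) = -4 + ((2 + S) - 2) = -4 + S)
W(-60)/G(I) + 813/m(-48) = (910 - 14*(-60))/11 + 813/(-4 - 48) = (910 + 840)*(1/11) + 813/(-52) = 1750*(1/11) + 813*(-1/52) = 1750/11 - 813/52 = 82057/572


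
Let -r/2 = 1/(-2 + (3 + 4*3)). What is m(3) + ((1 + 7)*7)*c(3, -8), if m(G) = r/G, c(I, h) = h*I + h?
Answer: -69890/39 ≈ -1792.1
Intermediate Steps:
r = -2/13 (r = -2/(-2 + (3 + 4*3)) = -2/(-2 + (3 + 12)) = -2/(-2 + 15) = -2/13 ≈ -0.15385)
c(I, h) = h + I*h (c(I, h) = I*h + h = h + I*h)
m(G) = -2/(13*G)
m(3) + ((1 + 7)*7)*c(3, -8) = -2/13/3 + ((1 + 7)*7)*(-8*(1 + 3)) = -2/13*⅓ + (8*7)*(-8*4) = -2/39 + 56*(-32) = -2/39 - 1792 = -69890/39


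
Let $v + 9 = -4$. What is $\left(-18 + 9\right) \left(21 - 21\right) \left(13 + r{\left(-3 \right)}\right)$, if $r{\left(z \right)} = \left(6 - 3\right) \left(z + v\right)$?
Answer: $0$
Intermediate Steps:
$v = -13$ ($v = -9 - 4 = -13$)
$r{\left(z \right)} = -39 + 3 z$ ($r{\left(z \right)} = \left(6 - 3\right) \left(z - 13\right) = 3 \left(-13 + z\right) = -39 + 3 z$)
$\left(-18 + 9\right) \left(21 - 21\right) \left(13 + r{\left(-3 \right)}\right) = \left(-18 + 9\right) \left(21 - 21\right) \left(13 + \left(-39 + 3 \left(-3\right)\right)\right) = \left(-9\right) 0 \left(13 - 48\right) = 0 \left(13 - 48\right) = 0 \left(-35\right) = 0$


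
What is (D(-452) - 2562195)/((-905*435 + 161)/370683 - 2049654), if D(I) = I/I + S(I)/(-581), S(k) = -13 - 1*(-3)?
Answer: 137952894495708/110356924715219 ≈ 1.2501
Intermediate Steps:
S(k) = -10 (S(k) = -13 + 3 = -10)
D(I) = 591/581 (D(I) = I/I - 10/(-581) = 1 - 10*(-1/581) = 1 + 10/581 = 591/581)
(D(-452) - 2562195)/((-905*435 + 161)/370683 - 2049654) = (591/581 - 2562195)/((-905*435 + 161)/370683 - 2049654) = -1488634704/(581*((-393675 + 161)*(1/370683) - 2049654)) = -1488634704/(581*(-393514*1/370683 - 2049654)) = -1488634704/(581*(-393514/370683 - 2049654)) = -1488634704/(581*(-759772287196/370683)) = -1488634704/581*(-370683/759772287196) = 137952894495708/110356924715219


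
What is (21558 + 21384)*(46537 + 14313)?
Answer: 2613020700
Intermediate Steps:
(21558 + 21384)*(46537 + 14313) = 42942*60850 = 2613020700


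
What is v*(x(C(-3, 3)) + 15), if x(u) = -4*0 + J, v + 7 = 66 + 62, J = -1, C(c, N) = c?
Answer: 1694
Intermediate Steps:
v = 121 (v = -7 + (66 + 62) = -7 + 128 = 121)
x(u) = -1 (x(u) = -4*0 - 1 = 0 - 1 = -1)
v*(x(C(-3, 3)) + 15) = 121*(-1 + 15) = 121*14 = 1694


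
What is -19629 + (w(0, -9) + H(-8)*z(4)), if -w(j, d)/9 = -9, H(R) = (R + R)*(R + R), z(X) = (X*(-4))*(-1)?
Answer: -15452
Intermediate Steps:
z(X) = 4*X (z(X) = -4*X*(-1) = 4*X)
H(R) = 4*R**2 (H(R) = (2*R)*(2*R) = 4*R**2)
w(j, d) = 81 (w(j, d) = -9*(-9) = 81)
-19629 + (w(0, -9) + H(-8)*z(4)) = -19629 + (81 + (4*(-8)**2)*(4*4)) = -19629 + (81 + (4*64)*16) = -19629 + (81 + 256*16) = -19629 + (81 + 4096) = -19629 + 4177 = -15452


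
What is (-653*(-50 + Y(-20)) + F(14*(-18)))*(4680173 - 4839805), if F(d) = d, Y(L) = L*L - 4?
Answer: 36107162080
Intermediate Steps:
Y(L) = -4 + L² (Y(L) = L² - 4 = -4 + L²)
(-653*(-50 + Y(-20)) + F(14*(-18)))*(4680173 - 4839805) = (-653*(-50 + (-4 + (-20)²)) + 14*(-18))*(4680173 - 4839805) = (-653*(-50 + (-4 + 400)) - 252)*(-159632) = (-653*(-50 + 396) - 252)*(-159632) = (-653*346 - 252)*(-159632) = (-225938 - 252)*(-159632) = -226190*(-159632) = 36107162080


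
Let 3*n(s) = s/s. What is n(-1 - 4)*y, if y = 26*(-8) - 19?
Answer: -227/3 ≈ -75.667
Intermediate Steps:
y = -227 (y = -208 - 19 = -227)
n(s) = 1/3 (n(s) = (s/s)/3 = (1/3)*1 = 1/3)
n(-1 - 4)*y = (1/3)*(-227) = -227/3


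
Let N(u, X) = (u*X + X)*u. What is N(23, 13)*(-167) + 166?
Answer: -1198226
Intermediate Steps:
N(u, X) = u*(X + X*u) (N(u, X) = (X*u + X)*u = (X + X*u)*u = u*(X + X*u))
N(23, 13)*(-167) + 166 = (13*23*(1 + 23))*(-167) + 166 = (13*23*24)*(-167) + 166 = 7176*(-167) + 166 = -1198392 + 166 = -1198226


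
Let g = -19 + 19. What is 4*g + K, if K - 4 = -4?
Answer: 0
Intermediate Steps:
K = 0 (K = 4 - 4 = 0)
g = 0
4*g + K = 4*0 + 0 = 0 + 0 = 0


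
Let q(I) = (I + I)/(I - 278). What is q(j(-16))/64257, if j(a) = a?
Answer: 16/9445779 ≈ 1.6939e-6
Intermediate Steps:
q(I) = 2*I/(-278 + I) (q(I) = (2*I)/(-278 + I) = 2*I/(-278 + I))
q(j(-16))/64257 = (2*(-16)/(-278 - 16))/64257 = (2*(-16)/(-294))*(1/64257) = (2*(-16)*(-1/294))*(1/64257) = (16/147)*(1/64257) = 16/9445779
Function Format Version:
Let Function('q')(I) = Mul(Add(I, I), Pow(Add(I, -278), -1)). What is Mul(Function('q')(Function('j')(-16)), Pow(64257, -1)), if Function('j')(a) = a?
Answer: Rational(16, 9445779) ≈ 1.6939e-6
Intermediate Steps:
Function('q')(I) = Mul(2, I, Pow(Add(-278, I), -1)) (Function('q')(I) = Mul(Mul(2, I), Pow(Add(-278, I), -1)) = Mul(2, I, Pow(Add(-278, I), -1)))
Mul(Function('q')(Function('j')(-16)), Pow(64257, -1)) = Mul(Mul(2, -16, Pow(Add(-278, -16), -1)), Pow(64257, -1)) = Mul(Mul(2, -16, Pow(-294, -1)), Rational(1, 64257)) = Mul(Mul(2, -16, Rational(-1, 294)), Rational(1, 64257)) = Mul(Rational(16, 147), Rational(1, 64257)) = Rational(16, 9445779)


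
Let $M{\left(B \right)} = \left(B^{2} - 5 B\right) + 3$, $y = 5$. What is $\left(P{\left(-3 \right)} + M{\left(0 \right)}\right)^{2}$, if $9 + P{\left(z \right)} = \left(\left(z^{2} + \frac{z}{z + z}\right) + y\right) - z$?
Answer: $\frac{529}{4} \approx 132.25$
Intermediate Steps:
$M{\left(B \right)} = 3 + B^{2} - 5 B$
$P{\left(z \right)} = - \frac{7}{2} + z^{2} - z$ ($P{\left(z \right)} = -9 - \left(-5 + z - z^{2} - \frac{z}{z + z}\right) = -9 - \left(-5 + z - z^{2} - \frac{z}{2 z}\right) = -9 - \left(-5 + z - z^{2} - \frac{1}{2 z} z\right) = -9 - \left(- \frac{11}{2} + z - z^{2}\right) = -9 + \left(\frac{11}{2} + z^{2} - z\right) = - \frac{7}{2} + z^{2} - z$)
$\left(P{\left(-3 \right)} + M{\left(0 \right)}\right)^{2} = \left(\left(- \frac{7}{2} + \left(-3\right)^{2} - -3\right) + \left(3 + 0^{2} - 0\right)\right)^{2} = \left(\left(- \frac{7}{2} + 9 + 3\right) + \left(3 + 0 + 0\right)\right)^{2} = \left(\frac{17}{2} + 3\right)^{2} = \left(\frac{23}{2}\right)^{2} = \frac{529}{4}$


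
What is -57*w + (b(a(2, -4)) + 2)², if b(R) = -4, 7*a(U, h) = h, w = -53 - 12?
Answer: 3709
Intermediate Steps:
w = -65
a(U, h) = h/7
-57*w + (b(a(2, -4)) + 2)² = -57*(-65) + (-4 + 2)² = 3705 + (-2)² = 3705 + 4 = 3709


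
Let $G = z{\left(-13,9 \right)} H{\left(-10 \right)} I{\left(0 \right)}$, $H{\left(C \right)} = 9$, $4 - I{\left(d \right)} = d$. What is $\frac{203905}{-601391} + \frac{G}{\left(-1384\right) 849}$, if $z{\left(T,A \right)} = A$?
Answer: $- \frac{19982207347}{58887003938} \approx -0.33933$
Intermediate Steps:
$I{\left(d \right)} = 4 - d$
$G = 324$ ($G = 9 \cdot 9 \left(4 - 0\right) = 81 \left(4 + 0\right) = 81 \cdot 4 = 324$)
$\frac{203905}{-601391} + \frac{G}{\left(-1384\right) 849} = \frac{203905}{-601391} + \frac{324}{\left(-1384\right) 849} = 203905 \left(- \frac{1}{601391}\right) + \frac{324}{-1175016} = - \frac{203905}{601391} + 324 \left(- \frac{1}{1175016}\right) = - \frac{203905}{601391} - \frac{27}{97918} = - \frac{19982207347}{58887003938}$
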